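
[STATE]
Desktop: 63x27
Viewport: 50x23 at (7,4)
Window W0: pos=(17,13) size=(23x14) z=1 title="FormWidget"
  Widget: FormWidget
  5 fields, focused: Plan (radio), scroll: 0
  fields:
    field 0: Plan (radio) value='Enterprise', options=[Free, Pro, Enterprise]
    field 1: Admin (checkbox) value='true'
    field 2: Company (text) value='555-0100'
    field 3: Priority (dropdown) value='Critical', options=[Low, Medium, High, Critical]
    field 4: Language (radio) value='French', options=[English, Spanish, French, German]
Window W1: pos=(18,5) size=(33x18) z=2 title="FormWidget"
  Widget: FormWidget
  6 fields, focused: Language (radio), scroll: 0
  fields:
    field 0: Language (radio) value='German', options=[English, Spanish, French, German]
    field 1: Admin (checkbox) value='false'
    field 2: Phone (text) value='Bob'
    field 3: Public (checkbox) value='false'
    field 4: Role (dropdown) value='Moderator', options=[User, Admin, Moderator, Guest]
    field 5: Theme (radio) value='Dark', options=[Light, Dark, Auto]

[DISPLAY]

                                                  
           ┏━━━━━━━━━━━━━━━━━━━━━━━━━━━━━━━┓      
           ┃ FormWidget                    ┃      
           ┠───────────────────────────────┨      
           ┃> Language:   ( ) English  ( ) ┃      
           ┃  Admin:      [ ]              ┃      
           ┃  Phone:      [Bob            ]┃      
           ┃  Public:     [ ]              ┃      
           ┃  Role:       [Moderator     ▼]┃      
          ┏┃  Theme:      ( ) Light  (●) Da┃      
          ┃┃                               ┃      
          ┠┃                               ┃      
          ┃┃                               ┃      
          ┃┃                               ┃      
          ┃┃                               ┃      
          ┃┃                               ┃      
          ┃┃                               ┃      
          ┃┃                               ┃      
          ┃┗━━━━━━━━━━━━━━━━━━━━━━━━━━━━━━━┛      
          ┃                     ┃                 
          ┃                     ┃                 
          ┃                     ┃                 
          ┗━━━━━━━━━━━━━━━━━━━━━┛                 


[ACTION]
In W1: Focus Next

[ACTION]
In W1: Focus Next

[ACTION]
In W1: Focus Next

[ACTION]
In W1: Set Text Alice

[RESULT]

                                                  
           ┏━━━━━━━━━━━━━━━━━━━━━━━━━━━━━━━┓      
           ┃ FormWidget                    ┃      
           ┠───────────────────────────────┨      
           ┃  Language:   ( ) English  ( ) ┃      
           ┃  Admin:      [ ]              ┃      
           ┃  Phone:      [Bob            ]┃      
           ┃> Public:     [ ]              ┃      
           ┃  Role:       [Moderator     ▼]┃      
          ┏┃  Theme:      ( ) Light  (●) Da┃      
          ┃┃                               ┃      
          ┠┃                               ┃      
          ┃┃                               ┃      
          ┃┃                               ┃      
          ┃┃                               ┃      
          ┃┃                               ┃      
          ┃┃                               ┃      
          ┃┃                               ┃      
          ┃┗━━━━━━━━━━━━━━━━━━━━━━━━━━━━━━━┛      
          ┃                     ┃                 
          ┃                     ┃                 
          ┃                     ┃                 
          ┗━━━━━━━━━━━━━━━━━━━━━┛                 


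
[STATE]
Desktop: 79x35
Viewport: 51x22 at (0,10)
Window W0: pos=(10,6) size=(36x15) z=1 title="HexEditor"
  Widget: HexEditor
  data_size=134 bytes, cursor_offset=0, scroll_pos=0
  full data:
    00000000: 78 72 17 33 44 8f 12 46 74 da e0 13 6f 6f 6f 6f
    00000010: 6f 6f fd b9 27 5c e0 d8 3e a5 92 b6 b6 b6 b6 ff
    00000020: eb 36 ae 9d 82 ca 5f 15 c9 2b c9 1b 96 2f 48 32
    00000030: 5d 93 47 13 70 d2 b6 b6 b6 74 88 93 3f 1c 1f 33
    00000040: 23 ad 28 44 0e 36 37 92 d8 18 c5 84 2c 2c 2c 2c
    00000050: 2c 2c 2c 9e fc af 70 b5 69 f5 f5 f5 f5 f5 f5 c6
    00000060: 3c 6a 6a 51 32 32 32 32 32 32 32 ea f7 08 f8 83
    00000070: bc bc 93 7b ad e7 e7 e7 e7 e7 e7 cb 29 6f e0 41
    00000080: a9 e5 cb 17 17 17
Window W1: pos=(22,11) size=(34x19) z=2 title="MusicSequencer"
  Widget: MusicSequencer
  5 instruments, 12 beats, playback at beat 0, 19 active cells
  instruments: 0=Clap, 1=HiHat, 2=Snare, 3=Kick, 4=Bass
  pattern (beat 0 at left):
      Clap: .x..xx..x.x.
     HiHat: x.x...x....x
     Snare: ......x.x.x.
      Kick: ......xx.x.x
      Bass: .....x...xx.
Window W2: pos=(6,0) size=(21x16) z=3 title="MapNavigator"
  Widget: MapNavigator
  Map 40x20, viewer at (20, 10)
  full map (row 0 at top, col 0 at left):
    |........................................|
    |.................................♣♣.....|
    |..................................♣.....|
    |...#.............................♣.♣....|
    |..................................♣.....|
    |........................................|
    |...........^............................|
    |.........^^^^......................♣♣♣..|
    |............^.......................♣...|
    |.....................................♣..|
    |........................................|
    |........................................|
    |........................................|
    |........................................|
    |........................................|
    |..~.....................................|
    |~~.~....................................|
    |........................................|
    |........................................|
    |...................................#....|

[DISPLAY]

      ┃...................┃fd b9 27 5c e0 d8 ┃     
      ┃...................┃━━━━━━━━━━━━━━━━━━━━━━━━
      ┃...................┃icSequencer             
      ┃...................┃────────────────────────
      ┃...................┃  ▼12345678901          
      ┗━━━━━━━━━━━━━━━━━━━┛ap·█··██··█·█·          
          ┃00000070  b┃ HiHat█·█···█····█          
          ┃00000080  a┃ Snare······█·█·█·          
          ┃           ┃  Kick······██·█·█          
          ┃           ┃  Bass·····█···██·          
          ┗━━━━━━━━━━━┃                            
                      ┃                            
                      ┃                            
                      ┃                            
                      ┃                            
                      ┃                            
                      ┃                            
                      ┃                            
                      ┃                            
                      ┗━━━━━━━━━━━━━━━━━━━━━━━━━━━━
                                                   
                                                   


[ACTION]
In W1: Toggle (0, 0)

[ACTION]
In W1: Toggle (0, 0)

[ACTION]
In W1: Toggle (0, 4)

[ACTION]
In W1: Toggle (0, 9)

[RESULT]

      ┃...................┃fd b9 27 5c e0 d8 ┃     
      ┃...................┃━━━━━━━━━━━━━━━━━━━━━━━━
      ┃...................┃icSequencer             
      ┃...................┃────────────────────────
      ┃...................┃  ▼12345678901          
      ┗━━━━━━━━━━━━━━━━━━━┛ap·█···█··███·          
          ┃00000070  b┃ HiHat█·█···█····█          
          ┃00000080  a┃ Snare······█·█·█·          
          ┃           ┃  Kick······██·█·█          
          ┃           ┃  Bass·····█···██·          
          ┗━━━━━━━━━━━┃                            
                      ┃                            
                      ┃                            
                      ┃                            
                      ┃                            
                      ┃                            
                      ┃                            
                      ┃                            
                      ┃                            
                      ┗━━━━━━━━━━━━━━━━━━━━━━━━━━━━
                                                   
                                                   


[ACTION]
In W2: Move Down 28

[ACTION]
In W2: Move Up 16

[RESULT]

      ┃...................┃fd b9 27 5c e0 d8 ┃     
      ┃...................┃━━━━━━━━━━━━━━━━━━━━━━━━
      ┃^..................┃icSequencer             
      ┃^^.................┃────────────────────────
      ┃.^.................┃  ▼12345678901          
      ┗━━━━━━━━━━━━━━━━━━━┛ap·█···█··███·          
          ┃00000070  b┃ HiHat█·█···█····█          
          ┃00000080  a┃ Snare······█·█·█·          
          ┃           ┃  Kick······██·█·█          
          ┃           ┃  Bass·····█···██·          
          ┗━━━━━━━━━━━┃                            
                      ┃                            
                      ┃                            
                      ┃                            
                      ┃                            
                      ┃                            
                      ┃                            
                      ┃                            
                      ┃                            
                      ┗━━━━━━━━━━━━━━━━━━━━━━━━━━━━
                                                   
                                                   


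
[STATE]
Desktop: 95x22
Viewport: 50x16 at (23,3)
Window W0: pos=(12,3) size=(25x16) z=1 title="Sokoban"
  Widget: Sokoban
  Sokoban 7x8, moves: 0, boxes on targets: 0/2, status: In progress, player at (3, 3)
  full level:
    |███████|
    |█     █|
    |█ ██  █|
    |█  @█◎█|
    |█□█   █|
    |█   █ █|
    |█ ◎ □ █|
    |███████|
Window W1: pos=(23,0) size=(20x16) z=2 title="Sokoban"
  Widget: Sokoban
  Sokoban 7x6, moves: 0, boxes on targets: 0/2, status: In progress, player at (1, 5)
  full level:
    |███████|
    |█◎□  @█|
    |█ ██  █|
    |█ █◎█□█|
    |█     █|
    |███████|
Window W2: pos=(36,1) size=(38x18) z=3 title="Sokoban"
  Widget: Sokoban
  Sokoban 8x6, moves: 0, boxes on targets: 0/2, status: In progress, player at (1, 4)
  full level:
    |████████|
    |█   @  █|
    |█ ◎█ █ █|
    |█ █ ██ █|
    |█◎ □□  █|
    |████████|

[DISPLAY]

┃███████     ┠────────────────────────────────────
┃█◎□  @█     ┃████████                            
┃█ ██  █     ┃█   @  █                            
┃█ █◎█□█     ┃█ ◎█ █ █                            
┃█     █     ┃█ █ ██ █                            
┃███████     ┃█◎ □□  █                            
┃Moves: 0  0/┃████████                            
┃            ┃Moves: 0  0/2                       
┃            ┃                                    
┃            ┃                                    
┃            ┃                                    
┃            ┃                                    
┗━━━━━━━━━━━━┃                                    
             ┃                                    
             ┃                                    
━━━━━━━━━━━━━┗━━━━━━━━━━━━━━━━━━━━━━━━━━━━━━━━━━━━


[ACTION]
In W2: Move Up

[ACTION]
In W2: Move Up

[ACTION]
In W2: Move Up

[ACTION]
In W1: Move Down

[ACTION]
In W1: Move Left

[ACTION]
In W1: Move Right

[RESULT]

┃███████     ┠────────────────────────────────────
┃█◎□   █     ┃████████                            
┃█ ██ @█     ┃█   @  █                            
┃█ █◎█□█     ┃█ ◎█ █ █                            
┃█     █     ┃█ █ ██ █                            
┃███████     ┃█◎ □□  █                            
┃Moves: 3  0/┃████████                            
┃            ┃Moves: 0  0/2                       
┃            ┃                                    
┃            ┃                                    
┃            ┃                                    
┃            ┃                                    
┗━━━━━━━━━━━━┃                                    
             ┃                                    
             ┃                                    
━━━━━━━━━━━━━┗━━━━━━━━━━━━━━━━━━━━━━━━━━━━━━━━━━━━


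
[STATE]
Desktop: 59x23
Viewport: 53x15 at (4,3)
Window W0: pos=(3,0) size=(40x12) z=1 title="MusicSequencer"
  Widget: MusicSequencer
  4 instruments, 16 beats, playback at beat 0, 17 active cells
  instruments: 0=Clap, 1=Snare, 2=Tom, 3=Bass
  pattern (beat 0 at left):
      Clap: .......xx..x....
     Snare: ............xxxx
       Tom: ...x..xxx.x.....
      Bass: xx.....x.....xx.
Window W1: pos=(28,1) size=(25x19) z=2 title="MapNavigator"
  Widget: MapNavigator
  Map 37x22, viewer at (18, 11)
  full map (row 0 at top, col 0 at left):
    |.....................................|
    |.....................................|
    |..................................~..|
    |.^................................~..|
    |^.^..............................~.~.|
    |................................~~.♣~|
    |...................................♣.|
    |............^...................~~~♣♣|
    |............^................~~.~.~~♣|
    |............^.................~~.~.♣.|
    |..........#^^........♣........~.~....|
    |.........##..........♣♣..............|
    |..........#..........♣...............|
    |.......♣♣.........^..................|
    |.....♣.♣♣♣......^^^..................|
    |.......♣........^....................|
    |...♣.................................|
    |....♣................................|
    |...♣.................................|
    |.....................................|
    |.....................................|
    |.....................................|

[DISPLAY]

      ▼123456789012345  ┠───────────────────────┨    
  Clap·······██··█····  ┃.......................┃    
 Snare············████  ┃.......................┃    
   Tom···█··███·█·····  ┃.......................┃    
  Bass██·····█·····██·  ┃.....^.................┃    
                        ┃.....^................~┃    
                        ┃.....^.................┃    
                        ┃...#^^........♣........┃    
━━━━━━━━━━━━━━━━━━━━━━━━┃..##.......@..♣♣.......┃    
                        ┃...#..........♣........┃    
                        ┃♣♣.........^...........┃    
                        ┃♣♣♣......^^^...........┃    
                        ┃♣........^.............┃    
                        ┃.......................┃    
                        ┃.......................┃    


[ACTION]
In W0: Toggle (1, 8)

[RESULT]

      ▼123456789012345  ┠───────────────────────┨    
  Clap·······██··█····  ┃.......................┃    
 Snare········█···████  ┃.......................┃    
   Tom···█··███·█·····  ┃.......................┃    
  Bass██·····█·····██·  ┃.....^.................┃    
                        ┃.....^................~┃    
                        ┃.....^.................┃    
                        ┃...#^^........♣........┃    
━━━━━━━━━━━━━━━━━━━━━━━━┃..##.......@..♣♣.......┃    
                        ┃...#..........♣........┃    
                        ┃♣♣.........^...........┃    
                        ┃♣♣♣......^^^...........┃    
                        ┃♣........^.............┃    
                        ┃.......................┃    
                        ┃.......................┃    


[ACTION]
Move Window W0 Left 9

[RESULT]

   ▼123456789012345     ┠───────────────────────┨    
lap·······██··█····     ┃.......................┃    
are········█···████     ┃.......................┃    
Tom···█··███·█·····     ┃.......................┃    
ass██·····█·····██·     ┃.....^.................┃    
                        ┃.....^................~┃    
                        ┃.....^.................┃    
                        ┃...#^^........♣........┃    
━━━━━━━━━━━━━━━━━━━━━━━━┃..##.......@..♣♣.......┃    
                        ┃...#..........♣........┃    
                        ┃♣♣.........^...........┃    
                        ┃♣♣♣......^^^...........┃    
                        ┃♣........^.............┃    
                        ┃.......................┃    
                        ┃.......................┃    


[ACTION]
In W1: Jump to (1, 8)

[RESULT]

   ▼123456789012345     ┠───────────────────────┨    
lap·······██··█····     ┃          .............┃    
are········█···████     ┃          .............┃    
Tom···█··███·█·····     ┃          .^...........┃    
ass██·····█·····██·     ┃          ^.^..........┃    
                        ┃          .............┃    
                        ┃          .............┃    
                        ┃          ............^┃    
━━━━━━━━━━━━━━━━━━━━━━━━┃          .@..........^┃    
                        ┃          ............^┃    
                        ┃          ..........#^^┃    
                        ┃          .........##..┃    
                        ┃          ..........#..┃    
                        ┃          .......♣♣....┃    
                        ┃          .....♣.♣♣♣...┃    


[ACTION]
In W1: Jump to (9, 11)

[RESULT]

   ▼123456789012345     ┠───────────────────────┨    
lap·······██··█····     ┃  ^.^..................┃    
are········█···████     ┃  .....................┃    
Tom···█··███·█·····     ┃  .....................┃    
ass██·····█·····██·     ┃  ............^........┃    
                        ┃  ............^........┃    
                        ┃  ............^........┃    
                        ┃  ..........#^^........┃    
━━━━━━━━━━━━━━━━━━━━━━━━┃  .........@#..........┃    
                        ┃  ..........#..........┃    
                        ┃  .......♣♣.........^..┃    
                        ┃  .....♣.♣♣♣......^^^..┃    
                        ┃  .......♣........^....┃    
                        ┃  ...♣.................┃    
                        ┃  ....♣................┃    


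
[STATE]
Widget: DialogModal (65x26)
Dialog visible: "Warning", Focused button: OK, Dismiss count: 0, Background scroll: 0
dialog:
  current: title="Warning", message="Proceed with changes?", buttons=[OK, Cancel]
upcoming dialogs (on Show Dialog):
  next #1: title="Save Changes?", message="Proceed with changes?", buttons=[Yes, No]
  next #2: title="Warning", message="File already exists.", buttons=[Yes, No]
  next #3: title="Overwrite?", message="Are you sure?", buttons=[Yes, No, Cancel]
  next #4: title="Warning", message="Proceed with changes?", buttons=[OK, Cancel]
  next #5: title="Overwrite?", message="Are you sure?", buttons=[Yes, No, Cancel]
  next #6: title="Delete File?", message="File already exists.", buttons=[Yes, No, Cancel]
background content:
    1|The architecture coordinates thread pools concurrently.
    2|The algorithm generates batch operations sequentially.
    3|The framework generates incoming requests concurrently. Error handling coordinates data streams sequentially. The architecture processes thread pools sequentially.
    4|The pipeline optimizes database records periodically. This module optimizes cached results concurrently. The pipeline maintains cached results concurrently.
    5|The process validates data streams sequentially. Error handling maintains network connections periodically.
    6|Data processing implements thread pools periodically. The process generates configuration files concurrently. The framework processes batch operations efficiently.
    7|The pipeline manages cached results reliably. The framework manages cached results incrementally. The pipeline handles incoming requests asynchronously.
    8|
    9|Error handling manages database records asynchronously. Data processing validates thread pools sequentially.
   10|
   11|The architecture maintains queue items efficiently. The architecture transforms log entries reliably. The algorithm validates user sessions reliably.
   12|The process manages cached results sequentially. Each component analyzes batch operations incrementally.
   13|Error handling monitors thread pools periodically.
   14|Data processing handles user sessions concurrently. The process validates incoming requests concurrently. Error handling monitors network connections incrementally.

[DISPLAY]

The architecture coordinates thread pools concurrently.          
The algorithm generates batch operations sequentially.           
The framework generates incoming requests concurrently. Error han
The pipeline optimizes database records periodically. This module
The process validates data streams sequentially. Error handling m
Data processing implements thread pools periodically. The process
The pipeline manages cached results reliably. The framework manag
                                                                 
Error handling manages database records asynchronously. Data proc
                                                                 
The architecture mai┌───────────────────────┐ently. The architect
The process manages │        Warning        │ly. Each component a
Error handling monit│ Proceed with changes? │ally.               
Data processing hand│     [OK]  Cancel      │ently. The process v
                    └───────────────────────┘                    
                                                                 
                                                                 
                                                                 
                                                                 
                                                                 
                                                                 
                                                                 
                                                                 
                                                                 
                                                                 
                                                                 


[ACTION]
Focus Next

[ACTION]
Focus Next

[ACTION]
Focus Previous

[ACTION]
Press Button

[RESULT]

The architecture coordinates thread pools concurrently.          
The algorithm generates batch operations sequentially.           
The framework generates incoming requests concurrently. Error han
The pipeline optimizes database records periodically. This module
The process validates data streams sequentially. Error handling m
Data processing implements thread pools periodically. The process
The pipeline manages cached results reliably. The framework manag
                                                                 
Error handling manages database records asynchronously. Data proc
                                                                 
The architecture maintains queue items efficiently. The architect
The process manages cached results sequentially. Each component a
Error handling monitors thread pools periodically.               
Data processing handles user sessions concurrently. The process v
                                                                 
                                                                 
                                                                 
                                                                 
                                                                 
                                                                 
                                                                 
                                                                 
                                                                 
                                                                 
                                                                 
                                                                 


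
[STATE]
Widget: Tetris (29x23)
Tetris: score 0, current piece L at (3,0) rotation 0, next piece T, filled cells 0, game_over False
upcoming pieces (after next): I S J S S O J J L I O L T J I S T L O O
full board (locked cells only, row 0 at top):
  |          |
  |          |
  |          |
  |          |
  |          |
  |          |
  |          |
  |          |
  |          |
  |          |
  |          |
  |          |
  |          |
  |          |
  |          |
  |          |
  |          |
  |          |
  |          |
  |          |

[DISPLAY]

     ▒    │Next:             
   ▒▒▒    │ ▒                
          │▒▒▒               
          │                  
          │                  
          │                  
          │Score:            
          │0                 
          │                  
          │                  
          │                  
          │                  
          │                  
          │                  
          │                  
          │                  
          │                  
          │                  
          │                  
          │                  
          │                  
          │                  
          │                  


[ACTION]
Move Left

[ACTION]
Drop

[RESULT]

          │Next:             
    ▒     │ ▒                
  ▒▒▒     │▒▒▒               
          │                  
          │                  
          │                  
          │Score:            
          │0                 
          │                  
          │                  
          │                  
          │                  
          │                  
          │                  
          │                  
          │                  
          │                  
          │                  
          │                  
          │                  
          │                  
          │                  
          │                  


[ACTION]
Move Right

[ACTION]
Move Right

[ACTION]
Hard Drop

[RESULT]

    ▒     │Next:             
   ▒▒▒    │████              
          │                  
          │                  
          │                  
          │                  
          │Score:            
          │0                 
          │                  
          │                  
          │                  
          │                  
          │                  
          │                  
          │                  
          │                  
          │                  
          │                  
      ▒   │                  
    ▒▒▒   │                  
          │                  
          │                  
          │                  


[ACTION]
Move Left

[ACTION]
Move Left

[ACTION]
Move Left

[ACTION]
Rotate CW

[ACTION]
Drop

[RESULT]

          │Next:             
▒         │████              
▒▒        │                  
▒         │                  
          │                  
          │                  
          │Score:            
          │0                 
          │                  
          │                  
          │                  
          │                  
          │                  
          │                  
          │                  
          │                  
          │                  
          │                  
      ▒   │                  
    ▒▒▒   │                  
          │                  
          │                  
          │                  


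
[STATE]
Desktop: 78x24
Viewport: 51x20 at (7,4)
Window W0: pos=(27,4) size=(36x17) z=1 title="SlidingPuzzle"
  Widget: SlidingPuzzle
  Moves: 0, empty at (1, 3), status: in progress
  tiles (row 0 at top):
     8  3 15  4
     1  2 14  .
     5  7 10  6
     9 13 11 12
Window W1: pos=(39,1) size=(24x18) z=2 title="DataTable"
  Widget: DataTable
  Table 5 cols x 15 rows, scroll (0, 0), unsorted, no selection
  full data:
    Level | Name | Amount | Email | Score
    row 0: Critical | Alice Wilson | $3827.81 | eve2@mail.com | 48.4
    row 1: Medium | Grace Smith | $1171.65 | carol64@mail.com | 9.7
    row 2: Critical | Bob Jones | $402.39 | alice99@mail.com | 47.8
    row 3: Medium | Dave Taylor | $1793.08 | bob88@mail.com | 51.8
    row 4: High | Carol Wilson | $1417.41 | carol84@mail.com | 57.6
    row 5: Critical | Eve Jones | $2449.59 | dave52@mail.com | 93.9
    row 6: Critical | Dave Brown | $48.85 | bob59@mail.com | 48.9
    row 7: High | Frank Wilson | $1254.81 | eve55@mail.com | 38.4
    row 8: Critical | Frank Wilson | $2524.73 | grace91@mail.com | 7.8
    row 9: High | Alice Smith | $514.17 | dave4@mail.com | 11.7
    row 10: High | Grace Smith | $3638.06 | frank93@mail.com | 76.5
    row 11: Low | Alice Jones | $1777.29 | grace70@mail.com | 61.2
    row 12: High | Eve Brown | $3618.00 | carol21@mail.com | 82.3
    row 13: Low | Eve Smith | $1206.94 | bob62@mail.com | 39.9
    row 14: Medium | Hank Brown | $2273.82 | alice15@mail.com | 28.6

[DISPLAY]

                    ┏━━━━━━━━━━━┃Level   │Name     
                    ┃ SlidingPuz┃────────┼─────────
                    ┠───────────┃Critical│Alice Wil
                    ┃┌────┬────┬┃Medium  │Grace Smi
                    ┃│  8 │  3 │┃Critical│Bob Jones
                    ┃├────┼────┼┃Medium  │Dave Tayl
                    ┃│  1 │  2 │┃High    │Carol Wil
                    ┃├────┼────┼┃Critical│Eve Jones
                    ┃│  5 │  7 │┃Critical│Dave Brow
                    ┃├────┼────┼┃High    │Frank Wil
                    ┃│  9 │ 13 │┃Critical│Frank Wil
                    ┃└────┴────┴┃High    │Alice Smi
                    ┃Moves: 0   ┃High    │Grace Smi
                    ┃           ┃Low     │Alice Jon
                    ┃           ┗━━━━━━━━━━━━━━━━━━
                    ┃                              
                    ┗━━━━━━━━━━━━━━━━━━━━━━━━━━━━━━
                                                   
                                                   
                                                   


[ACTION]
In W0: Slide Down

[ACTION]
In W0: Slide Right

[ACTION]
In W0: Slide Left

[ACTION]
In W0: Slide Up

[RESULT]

                    ┏━━━━━━━━━━━┃Level   │Name     
                    ┃ SlidingPuz┃────────┼─────────
                    ┠───────────┃Critical│Alice Wil
                    ┃┌────┬────┬┃Medium  │Grace Smi
                    ┃│  8 │  3 │┃Critical│Bob Jones
                    ┃├────┼────┼┃Medium  │Dave Tayl
                    ┃│  1 │  2 │┃High    │Carol Wil
                    ┃├────┼────┼┃Critical│Eve Jones
                    ┃│  5 │  7 │┃Critical│Dave Brow
                    ┃├────┼────┼┃High    │Frank Wil
                    ┃│  9 │ 13 │┃Critical│Frank Wil
                    ┃└────┴────┴┃High    │Alice Smi
                    ┃Moves: 4   ┃High    │Grace Smi
                    ┃           ┃Low     │Alice Jon
                    ┃           ┗━━━━━━━━━━━━━━━━━━
                    ┃                              
                    ┗━━━━━━━━━━━━━━━━━━━━━━━━━━━━━━
                                                   
                                                   
                                                   


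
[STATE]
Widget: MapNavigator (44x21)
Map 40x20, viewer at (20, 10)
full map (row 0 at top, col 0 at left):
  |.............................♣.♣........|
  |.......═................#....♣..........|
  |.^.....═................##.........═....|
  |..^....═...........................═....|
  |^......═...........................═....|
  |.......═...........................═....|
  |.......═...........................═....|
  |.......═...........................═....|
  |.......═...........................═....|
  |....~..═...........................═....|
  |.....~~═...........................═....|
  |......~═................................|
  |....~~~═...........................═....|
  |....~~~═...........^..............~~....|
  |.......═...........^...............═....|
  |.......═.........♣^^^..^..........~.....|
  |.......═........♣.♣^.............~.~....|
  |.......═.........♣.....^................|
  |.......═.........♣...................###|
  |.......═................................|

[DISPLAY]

  .............................♣.♣........  
  .......═................#....♣..........  
  .^.....═................##.........═....  
  ..^....═...........................═....  
  ^......═...........................═....  
  .......═...........................═....  
  .......═...........................═....  
  .......═...........................═....  
  .......═...........................═....  
  ....~..═...........................═....  
  .....~~═............@..............═....  
  ......~═................................  
  ....~~~═...........................═....  
  ....~~~═...........^..............~~....  
  .......═...........^...............═....  
  .......═.........♣^^^..^..........~.....  
  .......═........♣.♣^.............~.~....  
  .......═.........♣.....^................  
  .......═.........♣...................###  
  .......═................................  
                                            


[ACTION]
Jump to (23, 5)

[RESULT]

                                            
                                            
                                            
                                            
                                            
............................♣.♣........     
......═................#....♣..........     
^.....═................##.........═....     
.^....═...........................═....     
......═...........................═....     
......═...............@...........═....     
......═...........................═....     
......═...........................═....     
......═...........................═....     
...~..═...........................═....     
....~~═...........................═....     
.....~═................................     
...~~~═...........................═....     
...~~~═...........^..............~~....     
......═...........^...............═....     
......═.........♣^^^..^..........~.....     


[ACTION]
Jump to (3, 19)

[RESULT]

                   ....~..═.................
                   .....~~═.................
                   ......~═.................
                   ....~~~═.................
                   ....~~~═...........^.....
                   .......═...........^.....
                   .......═.........♣^^^..^.
                   .......═........♣.♣^.....
                   .......═.........♣.....^.
                   .......═.........♣.......
                   ...@...═.................
                                            
                                            
                                            
                                            
                                            
                                            
                                            
                                            
                                            
                                            


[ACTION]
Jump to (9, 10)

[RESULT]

             .............................♣.
             .......═................#....♣.
             .^.....═................##.....
             ..^....═.......................
             ^......═.......................
             .......═.......................
             .......═.......................
             .......═.......................
             .......═.......................
             ....~..═.......................
             .....~~═.@.....................
             ......~═.......................
             ....~~~═.......................
             ....~~~═...........^...........
             .......═...........^...........
             .......═.........♣^^^..^.......
             .......═........♣.♣^...........
             .......═.........♣.....^.......
             .......═.........♣.............
             .......═.......................
                                            


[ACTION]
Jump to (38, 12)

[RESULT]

........##.........═....                    
...................═....                    
...................═....                    
...................═....                    
...................═....                    
...................═....                    
...................═....                    
...................═....                    
...................═....                    
........................                    
...................═..@.                    
...^..............~~....                    
...^...............═....                    
.♣^^^..^..........~.....                    
♣.♣^.............~.~....                    
.♣.....^................                    
.♣...................###                    
........................                    
                                            
                                            
                                            
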